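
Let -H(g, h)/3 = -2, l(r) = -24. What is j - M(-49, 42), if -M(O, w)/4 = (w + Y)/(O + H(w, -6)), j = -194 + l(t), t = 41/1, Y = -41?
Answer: -9378/43 ≈ -218.09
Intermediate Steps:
t = 41 (t = 41*1 = 41)
H(g, h) = 6 (H(g, h) = -3*(-2) = 6)
j = -218 (j = -194 - 24 = -218)
M(O, w) = -4*(-41 + w)/(6 + O) (M(O, w) = -4*(w - 41)/(O + 6) = -4*(-41 + w)/(6 + O))
j - M(-49, 42) = -218 - 4*(41 - 1*42)/(6 - 49) = -218 - 4*(41 - 42)/(-43) = -218 - 4*(-1)*(-1)/43 = -218 - 1*4/43 = -218 - 4/43 = -9378/43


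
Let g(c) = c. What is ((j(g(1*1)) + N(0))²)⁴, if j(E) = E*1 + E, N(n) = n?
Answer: 256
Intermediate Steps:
j(E) = 2*E (j(E) = E + E = 2*E)
((j(g(1*1)) + N(0))²)⁴ = ((2*(1*1) + 0)²)⁴ = ((2*1 + 0)²)⁴ = ((2 + 0)²)⁴ = (2²)⁴ = 4⁴ = 256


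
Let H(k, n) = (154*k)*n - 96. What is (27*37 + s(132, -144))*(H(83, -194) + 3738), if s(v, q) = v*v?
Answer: -45616563918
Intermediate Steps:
s(v, q) = v²
H(k, n) = -96 + 154*k*n (H(k, n) = 154*k*n - 96 = -96 + 154*k*n)
(27*37 + s(132, -144))*(H(83, -194) + 3738) = (27*37 + 132²)*((-96 + 154*83*(-194)) + 3738) = (999 + 17424)*((-96 - 2479708) + 3738) = 18423*(-2479804 + 3738) = 18423*(-2476066) = -45616563918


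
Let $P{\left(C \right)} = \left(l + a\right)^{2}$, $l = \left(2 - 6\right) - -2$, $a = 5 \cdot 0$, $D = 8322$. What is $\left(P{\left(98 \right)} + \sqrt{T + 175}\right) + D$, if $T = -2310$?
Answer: $8326 + i \sqrt{2135} \approx 8326.0 + 46.206 i$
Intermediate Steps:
$a = 0$
$l = -2$ ($l = \left(2 - 6\right) + 2 = -4 + 2 = -2$)
$P{\left(C \right)} = 4$ ($P{\left(C \right)} = \left(-2 + 0\right)^{2} = \left(-2\right)^{2} = 4$)
$\left(P{\left(98 \right)} + \sqrt{T + 175}\right) + D = \left(4 + \sqrt{-2310 + 175}\right) + 8322 = \left(4 + \sqrt{-2135}\right) + 8322 = \left(4 + i \sqrt{2135}\right) + 8322 = 8326 + i \sqrt{2135}$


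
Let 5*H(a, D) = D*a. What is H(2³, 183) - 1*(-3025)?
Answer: 16589/5 ≈ 3317.8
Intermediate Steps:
H(a, D) = D*a/5 (H(a, D) = (D*a)/5 = D*a/5)
H(2³, 183) - 1*(-3025) = (⅕)*183*2³ - 1*(-3025) = (⅕)*183*8 + 3025 = 1464/5 + 3025 = 16589/5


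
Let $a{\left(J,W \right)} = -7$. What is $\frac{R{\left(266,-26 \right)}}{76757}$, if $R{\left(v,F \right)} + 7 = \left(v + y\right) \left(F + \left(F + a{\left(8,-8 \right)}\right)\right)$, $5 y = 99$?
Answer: $- \frac{84346}{383785} \approx -0.21977$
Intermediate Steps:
$y = \frac{99}{5}$ ($y = \frac{1}{5} \cdot 99 = \frac{99}{5} \approx 19.8$)
$R{\left(v,F \right)} = -7 + \left(-7 + 2 F\right) \left(\frac{99}{5} + v\right)$ ($R{\left(v,F \right)} = -7 + \left(v + \frac{99}{5}\right) \left(F + \left(F - 7\right)\right) = -7 + \left(\frac{99}{5} + v\right) \left(F + \left(-7 + F\right)\right) = -7 + \left(\frac{99}{5} + v\right) \left(-7 + 2 F\right) = -7 + \left(-7 + 2 F\right) \left(\frac{99}{5} + v\right)$)
$\frac{R{\left(266,-26 \right)}}{76757} = \frac{- \frac{728}{5} - 1862 + \frac{198}{5} \left(-26\right) + 2 \left(-26\right) 266}{76757} = \left(- \frac{728}{5} - 1862 - \frac{5148}{5} - 13832\right) \frac{1}{76757} = \left(- \frac{84346}{5}\right) \frac{1}{76757} = - \frac{84346}{383785}$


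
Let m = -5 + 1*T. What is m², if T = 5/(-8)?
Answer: 2025/64 ≈ 31.641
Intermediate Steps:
T = -5/8 (T = 5*(-⅛) = -5/8 ≈ -0.62500)
m = -45/8 (m = -5 + 1*(-5/8) = -5 - 5/8 = -45/8 ≈ -5.6250)
m² = (-45/8)² = 2025/64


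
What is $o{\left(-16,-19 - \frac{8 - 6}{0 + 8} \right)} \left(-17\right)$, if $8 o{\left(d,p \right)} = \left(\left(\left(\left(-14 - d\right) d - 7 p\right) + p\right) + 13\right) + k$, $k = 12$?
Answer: $- \frac{3689}{16} \approx -230.56$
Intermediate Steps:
$o{\left(d,p \right)} = \frac{25}{8} - \frac{3 p}{4} + \frac{d \left(-14 - d\right)}{8}$ ($o{\left(d,p \right)} = \frac{\left(\left(\left(\left(-14 - d\right) d - 7 p\right) + p\right) + 13\right) + 12}{8} = \frac{\left(\left(\left(d \left(-14 - d\right) - 7 p\right) + p\right) + 13\right) + 12}{8} = \frac{\left(\left(\left(- 7 p + d \left(-14 - d\right)\right) + p\right) + 13\right) + 12}{8} = \frac{\left(\left(- 6 p + d \left(-14 - d\right)\right) + 13\right) + 12}{8} = \frac{\left(13 - 6 p + d \left(-14 - d\right)\right) + 12}{8} = \frac{25 - 6 p + d \left(-14 - d\right)}{8} = \frac{25}{8} - \frac{3 p}{4} + \frac{d \left(-14 - d\right)}{8}$)
$o{\left(-16,-19 - \frac{8 - 6}{0 + 8} \right)} \left(-17\right) = \left(\frac{25}{8} - -28 - \frac{3 \left(-19 - \frac{8 - 6}{0 + 8}\right)}{4} - \frac{\left(-16\right)^{2}}{8}\right) \left(-17\right) = \left(\frac{25}{8} + 28 - \frac{3 \left(-19 - \frac{2}{8}\right)}{4} - 32\right) \left(-17\right) = \left(\frac{25}{8} + 28 - \frac{3 \left(-19 - 2 \cdot \frac{1}{8}\right)}{4} - 32\right) \left(-17\right) = \left(\frac{25}{8} + 28 - \frac{3 \left(-19 - \frac{1}{4}\right)}{4} - 32\right) \left(-17\right) = \left(\frac{25}{8} + 28 - - \frac{231}{16} - 32\right) \left(-17\right) = \left(\frac{25}{8} + 28 + \frac{231}{16} - 32\right) \left(-17\right) = \frac{217}{16} \left(-17\right) = - \frac{3689}{16}$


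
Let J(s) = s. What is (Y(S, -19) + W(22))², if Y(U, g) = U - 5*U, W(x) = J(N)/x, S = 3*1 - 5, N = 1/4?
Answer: 497025/7744 ≈ 64.182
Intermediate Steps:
N = ¼ ≈ 0.25000
S = -2 (S = 3 - 5 = -2)
W(x) = 1/(4*x)
Y(U, g) = -4*U
(Y(S, -19) + W(22))² = (-4*(-2) + (¼)/22)² = (8 + (¼)*(1/22))² = (8 + 1/88)² = (705/88)² = 497025/7744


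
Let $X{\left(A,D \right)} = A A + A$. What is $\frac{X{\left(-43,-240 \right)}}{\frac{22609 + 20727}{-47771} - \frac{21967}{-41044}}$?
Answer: $- \frac{114227340024}{23525717} \approx -4855.4$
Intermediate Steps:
$X{\left(A,D \right)} = A + A^{2}$ ($X{\left(A,D \right)} = A^{2} + A = A + A^{2}$)
$\frac{X{\left(-43,-240 \right)}}{\frac{22609 + 20727}{-47771} - \frac{21967}{-41044}} = \frac{\left(-43\right) \left(1 - 43\right)}{\frac{22609 + 20727}{-47771} - \frac{21967}{-41044}} = \frac{\left(-43\right) \left(-42\right)}{43336 \left(- \frac{1}{47771}\right) - - \frac{21967}{41044}} = \frac{1806}{- \frac{43336}{47771} + \frac{21967}{41044}} = \frac{1806}{- \frac{23525717}{63248804}} = 1806 \left(- \frac{63248804}{23525717}\right) = - \frac{114227340024}{23525717}$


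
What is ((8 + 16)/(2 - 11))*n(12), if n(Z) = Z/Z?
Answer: -8/3 ≈ -2.6667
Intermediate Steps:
n(Z) = 1
((8 + 16)/(2 - 11))*n(12) = ((8 + 16)/(2 - 11))*1 = (24/(-9))*1 = (24*(-⅑))*1 = -8/3*1 = -8/3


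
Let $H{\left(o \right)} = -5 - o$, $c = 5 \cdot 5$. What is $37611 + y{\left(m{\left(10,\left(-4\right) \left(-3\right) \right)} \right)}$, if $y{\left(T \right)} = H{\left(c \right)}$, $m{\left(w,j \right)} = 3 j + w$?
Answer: $37581$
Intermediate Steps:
$c = 25$
$m{\left(w,j \right)} = w + 3 j$
$y{\left(T \right)} = -30$ ($y{\left(T \right)} = -5 - 25 = -30$)
$37611 + y{\left(m{\left(10,\left(-4\right) \left(-3\right) \right)} \right)} = 37611 - 30 = 37581$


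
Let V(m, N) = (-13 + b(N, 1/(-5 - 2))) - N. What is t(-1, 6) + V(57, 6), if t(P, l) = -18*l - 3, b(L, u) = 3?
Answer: -127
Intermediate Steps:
t(P, l) = -3 - 18*l
V(m, N) = -10 - N (V(m, N) = (-13 + 3) - N = -10 - N)
t(-1, 6) + V(57, 6) = (-3 - 18*6) + (-10 - 1*6) = (-3 - 108) + (-10 - 6) = -111 - 16 = -127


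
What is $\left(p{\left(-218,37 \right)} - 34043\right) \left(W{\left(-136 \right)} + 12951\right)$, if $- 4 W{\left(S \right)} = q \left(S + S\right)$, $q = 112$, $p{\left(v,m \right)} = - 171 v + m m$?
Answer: $94690468$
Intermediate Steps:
$p{\left(v,m \right)} = m^{2} - 171 v$ ($p{\left(v,m \right)} = - 171 v + m^{2} = m^{2} - 171 v$)
$W{\left(S \right)} = - 56 S$ ($W{\left(S \right)} = - \frac{112 \left(S + S\right)}{4} = - \frac{112 \cdot 2 S}{4} = - \frac{224 S}{4} = - 56 S$)
$\left(p{\left(-218,37 \right)} - 34043\right) \left(W{\left(-136 \right)} + 12951\right) = \left(\left(37^{2} - -37278\right) - 34043\right) \left(\left(-56\right) \left(-136\right) + 12951\right) = \left(\left(1369 + 37278\right) - 34043\right) \left(7616 + 12951\right) = \left(38647 - 34043\right) 20567 = 4604 \cdot 20567 = 94690468$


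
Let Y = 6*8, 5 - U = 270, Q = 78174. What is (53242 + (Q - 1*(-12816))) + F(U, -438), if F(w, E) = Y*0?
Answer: 144232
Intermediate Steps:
U = -265 (U = 5 - 1*270 = 5 - 270 = -265)
Y = 48
F(w, E) = 0 (F(w, E) = 48*0 = 0)
(53242 + (Q - 1*(-12816))) + F(U, -438) = (53242 + (78174 - 1*(-12816))) + 0 = (53242 + (78174 + 12816)) + 0 = (53242 + 90990) + 0 = 144232 + 0 = 144232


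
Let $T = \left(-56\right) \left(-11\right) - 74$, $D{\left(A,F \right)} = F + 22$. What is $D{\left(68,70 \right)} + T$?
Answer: $634$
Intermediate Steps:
$D{\left(A,F \right)} = 22 + F$
$T = 542$ ($T = 616 - 74 = 542$)
$D{\left(68,70 \right)} + T = \left(22 + 70\right) + 542 = 92 + 542 = 634$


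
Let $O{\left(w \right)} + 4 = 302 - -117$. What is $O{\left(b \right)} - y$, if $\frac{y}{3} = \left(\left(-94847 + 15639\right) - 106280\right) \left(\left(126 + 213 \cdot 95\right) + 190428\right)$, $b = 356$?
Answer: $117296490511$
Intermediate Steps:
$O{\left(w \right)} = 415$ ($O{\left(w \right)} = -4 + \left(302 - -117\right) = -4 + \left(302 + 117\right) = -4 + 419 = 415$)
$y = -117296490096$ ($y = 3 \left(\left(-94847 + 15639\right) - 106280\right) \left(\left(126 + 213 \cdot 95\right) + 190428\right) = 3 \left(-79208 - 106280\right) \left(\left(126 + 20235\right) + 190428\right) = 3 \left(- 185488 \left(20361 + 190428\right)\right) = 3 \left(\left(-185488\right) 210789\right) = 3 \left(-39098830032\right) = -117296490096$)
$O{\left(b \right)} - y = 415 - -117296490096 = 415 + 117296490096 = 117296490511$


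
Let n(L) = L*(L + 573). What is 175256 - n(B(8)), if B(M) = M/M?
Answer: 174682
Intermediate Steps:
B(M) = 1
n(L) = L*(573 + L)
175256 - n(B(8)) = 175256 - (573 + 1) = 175256 - 574 = 174682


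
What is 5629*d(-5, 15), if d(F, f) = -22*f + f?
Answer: -1773135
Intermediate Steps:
d(F, f) = -21*f
5629*d(-5, 15) = 5629*(-21*15) = 5629*(-315) = -1773135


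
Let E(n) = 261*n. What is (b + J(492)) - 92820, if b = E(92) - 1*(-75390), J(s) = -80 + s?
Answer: 6994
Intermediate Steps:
b = 99402 (b = 261*92 - 1*(-75390) = 24012 + 75390 = 99402)
(b + J(492)) - 92820 = (99402 + (-80 + 492)) - 92820 = (99402 + 412) - 92820 = 99814 - 92820 = 6994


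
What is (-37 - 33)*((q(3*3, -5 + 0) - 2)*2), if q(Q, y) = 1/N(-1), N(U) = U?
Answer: 420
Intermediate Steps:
q(Q, y) = -1 (q(Q, y) = 1/(-1) = -1)
(-37 - 33)*((q(3*3, -5 + 0) - 2)*2) = (-37 - 33)*((-1 - 2)*2) = -(-210)*2 = -70*(-6) = 420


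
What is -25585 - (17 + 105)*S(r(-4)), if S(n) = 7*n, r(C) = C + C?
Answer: -18753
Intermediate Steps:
r(C) = 2*C
-25585 - (17 + 105)*S(r(-4)) = -25585 - (17 + 105)*7*(2*(-4)) = -25585 - 122*7*(-8) = -25585 - 122*(-56) = -25585 - 1*(-6832) = -25585 + 6832 = -18753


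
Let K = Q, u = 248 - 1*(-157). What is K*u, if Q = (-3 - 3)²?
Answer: 14580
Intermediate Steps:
u = 405 (u = 248 + 157 = 405)
Q = 36 (Q = (-6)² = 36)
K = 36
K*u = 36*405 = 14580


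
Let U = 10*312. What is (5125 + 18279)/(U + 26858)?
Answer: 11702/14989 ≈ 0.78071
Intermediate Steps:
U = 3120
(5125 + 18279)/(U + 26858) = (5125 + 18279)/(3120 + 26858) = 23404/29978 = 23404*(1/29978) = 11702/14989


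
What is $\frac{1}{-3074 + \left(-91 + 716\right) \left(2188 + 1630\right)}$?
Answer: $\frac{1}{2383176} \approx 4.1961 \cdot 10^{-7}$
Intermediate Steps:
$\frac{1}{-3074 + \left(-91 + 716\right) \left(2188 + 1630\right)} = \frac{1}{-3074 + 625 \cdot 3818} = \frac{1}{-3074 + 2386250} = \frac{1}{2383176}$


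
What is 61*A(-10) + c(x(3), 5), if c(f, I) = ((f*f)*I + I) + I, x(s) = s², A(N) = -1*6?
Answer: 49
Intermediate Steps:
A(N) = -6
c(f, I) = 2*I + I*f² (c(f, I) = (f²*I + I) + I = (I*f² + I) + I = (I + I*f²) + I = 2*I + I*f²)
61*A(-10) + c(x(3), 5) = 61*(-6) + 5*(2 + (3²)²) = -366 + 5*(2 + 9²) = -366 + 5*(2 + 81) = -366 + 5*83 = -366 + 415 = 49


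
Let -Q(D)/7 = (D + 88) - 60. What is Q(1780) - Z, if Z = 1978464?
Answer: -1991120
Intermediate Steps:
Q(D) = -196 - 7*D (Q(D) = -7*((D + 88) - 60) = -7*((88 + D) - 60) = -7*(28 + D) = -196 - 7*D)
Q(1780) - Z = (-196 - 7*1780) - 1*1978464 = (-196 - 12460) - 1978464 = -12656 - 1978464 = -1991120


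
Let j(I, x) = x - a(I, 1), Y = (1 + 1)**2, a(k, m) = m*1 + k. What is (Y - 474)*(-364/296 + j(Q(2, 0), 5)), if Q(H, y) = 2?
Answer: -13395/37 ≈ -362.03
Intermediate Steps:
a(k, m) = k + m (a(k, m) = m + k = k + m)
Y = 4 (Y = 2**2 = 4)
j(I, x) = -1 + x - I (j(I, x) = x - (I + 1) = x - (1 + I) = x + (-1 - I) = -1 + x - I)
(Y - 474)*(-364/296 + j(Q(2, 0), 5)) = (4 - 474)*(-364/296 + (-1 + 5 - 1*2)) = -470*(-364*1/296 + (-1 + 5 - 2)) = -470*(-91/74 + 2) = -470*57/74 = -13395/37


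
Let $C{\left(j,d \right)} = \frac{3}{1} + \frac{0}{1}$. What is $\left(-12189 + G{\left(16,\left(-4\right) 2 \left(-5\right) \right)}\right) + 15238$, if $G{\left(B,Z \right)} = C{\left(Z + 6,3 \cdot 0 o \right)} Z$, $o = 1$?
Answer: $3169$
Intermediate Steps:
$C{\left(j,d \right)} = 3$ ($C{\left(j,d \right)} = 3 \cdot 1 + 0 \cdot 1 = 3 + 0 = 3$)
$G{\left(B,Z \right)} = 3 Z$
$\left(-12189 + G{\left(16,\left(-4\right) 2 \left(-5\right) \right)}\right) + 15238 = \left(-12189 + 3 \left(-4\right) 2 \left(-5\right)\right) + 15238 = \left(-12189 + 3 \left(\left(-8\right) \left(-5\right)\right)\right) + 15238 = \left(-12189 + 3 \cdot 40\right) + 15238 = \left(-12189 + 120\right) + 15238 = -12069 + 15238 = 3169$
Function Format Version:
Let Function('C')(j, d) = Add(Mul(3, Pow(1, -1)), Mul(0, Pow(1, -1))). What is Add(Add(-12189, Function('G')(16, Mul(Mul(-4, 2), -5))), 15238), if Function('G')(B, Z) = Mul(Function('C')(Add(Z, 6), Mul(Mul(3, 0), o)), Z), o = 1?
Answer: 3169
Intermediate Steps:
Function('C')(j, d) = 3 (Function('C')(j, d) = Add(Mul(3, 1), Mul(0, 1)) = Add(3, 0) = 3)
Function('G')(B, Z) = Mul(3, Z)
Add(Add(-12189, Function('G')(16, Mul(Mul(-4, 2), -5))), 15238) = Add(Add(-12189, Mul(3, Mul(Mul(-4, 2), -5))), 15238) = Add(Add(-12189, Mul(3, Mul(-8, -5))), 15238) = Add(Add(-12189, Mul(3, 40)), 15238) = Add(Add(-12189, 120), 15238) = Add(-12069, 15238) = 3169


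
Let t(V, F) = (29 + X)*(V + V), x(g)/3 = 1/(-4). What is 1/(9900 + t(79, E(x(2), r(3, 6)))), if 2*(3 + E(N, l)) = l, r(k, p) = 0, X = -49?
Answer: 1/6740 ≈ 0.00014837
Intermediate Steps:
x(g) = -3/4 (x(g) = 3/(-4) = 3*(-1/4) = -3/4)
E(N, l) = -3 + l/2
t(V, F) = -40*V (t(V, F) = (29 - 49)*(V + V) = -40*V)
1/(9900 + t(79, E(x(2), r(3, 6)))) = 1/(9900 - 40*79) = 1/(9900 - 3160) = 1/6740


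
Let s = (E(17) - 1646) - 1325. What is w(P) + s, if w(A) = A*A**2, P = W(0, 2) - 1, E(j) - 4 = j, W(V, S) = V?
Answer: -2951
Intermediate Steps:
E(j) = 4 + j
P = -1 (P = 0 - 1 = -1)
w(A) = A**3
s = -2950 (s = ((4 + 17) - 1646) - 1325 = (21 - 1646) - 1325 = -1625 - 1325 = -2950)
w(P) + s = (-1)**3 - 2950 = -1 - 2950 = -2951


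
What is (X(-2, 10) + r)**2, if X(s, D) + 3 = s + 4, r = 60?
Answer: 3481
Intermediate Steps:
X(s, D) = 1 + s (X(s, D) = -3 + (s + 4) = -3 + (4 + s) = 1 + s)
(X(-2, 10) + r)**2 = ((1 - 2) + 60)**2 = (-1 + 60)**2 = 59**2 = 3481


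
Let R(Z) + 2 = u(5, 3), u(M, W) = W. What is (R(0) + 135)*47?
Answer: 6392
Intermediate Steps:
R(Z) = 1 (R(Z) = -2 + 3 = 1)
(R(0) + 135)*47 = (1 + 135)*47 = 136*47 = 6392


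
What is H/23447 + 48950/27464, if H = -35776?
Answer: 82589293/321974204 ≈ 0.25651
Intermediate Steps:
H/23447 + 48950/27464 = -35776/23447 + 48950/27464 = -35776*1/23447 + 48950*(1/27464) = -35776/23447 + 24475/13732 = 82589293/321974204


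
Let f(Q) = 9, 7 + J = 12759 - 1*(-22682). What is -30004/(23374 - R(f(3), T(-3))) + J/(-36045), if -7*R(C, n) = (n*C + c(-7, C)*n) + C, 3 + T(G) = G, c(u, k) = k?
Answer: -13364591506/5894042355 ≈ -2.2675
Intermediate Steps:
T(G) = -3 + G
J = 35434 (J = -7 + (12759 - 1*(-22682)) = -7 + (12759 + 22682) = -7 + 35441 = 35434)
R(C, n) = -C/7 - 2*C*n/7 (R(C, n) = -((n*C + C*n) + C)/7 = -((C*n + C*n) + C)/7 = -(2*C*n + C)/7 = -(C + 2*C*n)/7 = -C/7 - 2*C*n/7)
-30004/(23374 - R(f(3), T(-3))) + J/(-36045) = -30004/(23374 - 9*(-1 - 2*(-3 - 3))/7) + 35434/(-36045) = -30004/(23374 - 9*(-1 - 2*(-6))/7) + 35434*(-1/36045) = -30004/(23374 - 9*(-1 + 12)/7) - 35434/36045 = -30004/(23374 - 9*11/7) - 35434/36045 = -30004/(23374 - 1*99/7) - 35434/36045 = -30004/(23374 - 99/7) - 35434/36045 = -30004/163519/7 - 35434/36045 = -30004*7/163519 - 35434/36045 = -210028/163519 - 35434/36045 = -13364591506/5894042355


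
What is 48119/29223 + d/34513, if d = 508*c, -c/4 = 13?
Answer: 888776279/1008573399 ≈ 0.88122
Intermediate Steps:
c = -52 (c = -4*13 = -52)
d = -26416 (d = 508*(-52) = -26416)
48119/29223 + d/34513 = 48119/29223 - 26416/34513 = 888776279/1008573399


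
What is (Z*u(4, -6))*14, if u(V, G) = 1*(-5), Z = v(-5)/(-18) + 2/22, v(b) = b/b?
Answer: -245/99 ≈ -2.4747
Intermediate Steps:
v(b) = 1
Z = 7/198 (Z = 1/(-18) + 2/22 = 1*(-1/18) + 2*(1/22) = -1/18 + 1/11 = 7/198 ≈ 0.035354)
u(V, G) = -5
(Z*u(4, -6))*14 = ((7/198)*(-5))*14 = -35/198*14 = -245/99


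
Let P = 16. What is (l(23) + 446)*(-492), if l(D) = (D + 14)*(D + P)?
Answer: -929388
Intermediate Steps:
l(D) = (14 + D)*(16 + D) (l(D) = (D + 14)*(D + 16) = (14 + D)*(16 + D))
(l(23) + 446)*(-492) = ((224 + 23**2 + 30*23) + 446)*(-492) = ((224 + 529 + 690) + 446)*(-492) = (1443 + 446)*(-492) = 1889*(-492) = -929388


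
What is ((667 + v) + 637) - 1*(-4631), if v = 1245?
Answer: 7180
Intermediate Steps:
((667 + v) + 637) - 1*(-4631) = ((667 + 1245) + 637) - 1*(-4631) = (1912 + 637) + 4631 = 2549 + 4631 = 7180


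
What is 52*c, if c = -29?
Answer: -1508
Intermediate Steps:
52*c = 52*(-29) = -1508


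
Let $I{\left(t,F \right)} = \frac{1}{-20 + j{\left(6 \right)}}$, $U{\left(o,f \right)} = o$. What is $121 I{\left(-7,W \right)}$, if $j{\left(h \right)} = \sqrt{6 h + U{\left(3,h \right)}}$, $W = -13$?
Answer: $- \frac{2420}{361} - \frac{121 \sqrt{39}}{361} \approx -8.7968$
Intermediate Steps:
$j{\left(h \right)} = \sqrt{3 + 6 h}$ ($j{\left(h \right)} = \sqrt{6 h + 3} = \sqrt{3 + 6 h}$)
$I{\left(t,F \right)} = \frac{1}{-20 + \sqrt{39}}$ ($I{\left(t,F \right)} = \frac{1}{-20 + \sqrt{3 + 6 \cdot 6}} = \frac{1}{-20 + \sqrt{3 + 36}} = \frac{1}{-20 + \sqrt{39}}$)
$121 I{\left(-7,W \right)} = 121 \left(- \frac{20}{361} - \frac{\sqrt{39}}{361}\right) = - \frac{2420}{361} - \frac{121 \sqrt{39}}{361}$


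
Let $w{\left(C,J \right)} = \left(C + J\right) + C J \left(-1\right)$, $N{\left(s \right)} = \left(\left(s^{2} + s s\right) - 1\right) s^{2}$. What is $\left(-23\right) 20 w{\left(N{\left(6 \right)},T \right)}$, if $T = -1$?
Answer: $-2351060$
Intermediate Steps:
$N{\left(s \right)} = s^{2} \left(-1 + 2 s^{2}\right)$ ($N{\left(s \right)} = \left(\left(s^{2} + s^{2}\right) - 1\right) s^{2} = \left(2 s^{2} - 1\right) s^{2} = \left(-1 + 2 s^{2}\right) s^{2} = s^{2} \left(-1 + 2 s^{2}\right)$)
$w{\left(C,J \right)} = C + J - C J$ ($w{\left(C,J \right)} = \left(C + J\right) - C J = C + J - C J$)
$\left(-23\right) 20 w{\left(N{\left(6 \right)},T \right)} = \left(-23\right) 20 \left(\left(- 6^{2} + 2 \cdot 6^{4}\right) - 1 - \left(- 6^{2} + 2 \cdot 6^{4}\right) \left(-1\right)\right) = - 460 \left(\left(\left(-1\right) 36 + 2 \cdot 1296\right) - 1 - \left(\left(-1\right) 36 + 2 \cdot 1296\right) \left(-1\right)\right) = - 460 \left(\left(-36 + 2592\right) - 1 - \left(-36 + 2592\right) \left(-1\right)\right) = - 460 \left(2556 - 1 - 2556 \left(-1\right)\right) = - 460 \left(2556 - 1 + 2556\right) = \left(-460\right) 5111 = -2351060$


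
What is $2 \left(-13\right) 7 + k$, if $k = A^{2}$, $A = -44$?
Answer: $1754$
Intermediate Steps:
$k = 1936$ ($k = \left(-44\right)^{2} = 1936$)
$2 \left(-13\right) 7 + k = 2 \left(-13\right) 7 + 1936 = \left(-26\right) 7 + 1936 = -182 + 1936 = 1754$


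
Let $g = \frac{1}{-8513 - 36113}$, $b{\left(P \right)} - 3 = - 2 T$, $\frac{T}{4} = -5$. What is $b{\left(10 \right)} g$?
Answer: $- \frac{43}{44626} \approx -0.00096356$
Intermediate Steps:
$T = -20$ ($T = 4 \left(-5\right) = -20$)
$b{\left(P \right)} = 43$ ($b{\left(P \right)} = 3 - -40 = 3 + 40 = 43$)
$g = - \frac{1}{44626}$ ($g = \frac{1}{-44626} = - \frac{1}{44626} \approx -2.2408 \cdot 10^{-5}$)
$b{\left(10 \right)} g = 43 \left(- \frac{1}{44626}\right) = - \frac{43}{44626}$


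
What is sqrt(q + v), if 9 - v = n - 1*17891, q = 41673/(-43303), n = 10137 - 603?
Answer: 5*sqrt(627427949447)/43303 ≈ 91.461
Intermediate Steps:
n = 9534
q = -41673/43303 (q = 41673*(-1/43303) = -41673/43303 ≈ -0.96236)
v = 8366 (v = 9 - (9534 - 1*17891) = 9 - (9534 - 17891) = 9 - 1*(-8357) = 9 + 8357 = 8366)
sqrt(q + v) = sqrt(-41673/43303 + 8366) = sqrt(362231225/43303) = 5*sqrt(627427949447)/43303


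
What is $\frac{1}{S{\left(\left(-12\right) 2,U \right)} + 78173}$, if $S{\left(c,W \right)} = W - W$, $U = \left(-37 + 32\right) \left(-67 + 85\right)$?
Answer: $\frac{1}{78173} \approx 1.2792 \cdot 10^{-5}$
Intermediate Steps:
$U = -90$ ($U = \left(-5\right) 18 = -90$)
$S{\left(c,W \right)} = 0$
$\frac{1}{S{\left(\left(-12\right) 2,U \right)} + 78173} = \frac{1}{0 + 78173} = \frac{1}{78173}$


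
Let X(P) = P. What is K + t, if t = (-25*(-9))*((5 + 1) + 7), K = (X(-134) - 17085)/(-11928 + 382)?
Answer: 33789269/11546 ≈ 2926.5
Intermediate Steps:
K = 17219/11546 (K = (-134 - 17085)/(-11928 + 382) = -17219/(-11546) = -17219*(-1/11546) = 17219/11546 ≈ 1.4913)
t = 2925 (t = 225*(6 + 7) = 225*13 = 2925)
K + t = 17219/11546 + 2925 = 33789269/11546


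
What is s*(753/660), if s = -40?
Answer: -502/11 ≈ -45.636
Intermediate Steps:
s*(753/660) = -30120/660 = -40*251/220 = -502/11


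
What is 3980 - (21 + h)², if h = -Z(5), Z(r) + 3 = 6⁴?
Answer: -1614004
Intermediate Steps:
Z(r) = 1293 (Z(r) = -3 + 6⁴ = -3 + 1296 = 1293)
h = -1293 (h = -1*1293 = -1293)
3980 - (21 + h)² = 3980 - (21 - 1293)² = 3980 - 1*(-1272)² = 3980 - 1*1617984 = 3980 - 1617984 = -1614004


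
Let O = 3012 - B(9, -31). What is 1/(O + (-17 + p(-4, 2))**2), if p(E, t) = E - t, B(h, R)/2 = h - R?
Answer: 1/3461 ≈ 0.00028893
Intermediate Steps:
B(h, R) = -2*R + 2*h (B(h, R) = 2*(h - R) = -2*R + 2*h)
O = 2932 (O = 3012 - (-2*(-31) + 2*9) = 3012 - (62 + 18) = 3012 - 1*80 = 3012 - 80 = 2932)
1/(O + (-17 + p(-4, 2))**2) = 1/(2932 + (-17 + (-4 - 1*2))**2) = 1/(2932 + (-17 + (-4 - 2))**2) = 1/(2932 + (-17 - 6)**2) = 1/(2932 + (-23)**2) = 1/(2932 + 529) = 1/3461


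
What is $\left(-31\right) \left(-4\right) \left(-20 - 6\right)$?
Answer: $-3224$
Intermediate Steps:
$\left(-31\right) \left(-4\right) \left(-20 - 6\right) = 124 \left(-26\right) = -3224$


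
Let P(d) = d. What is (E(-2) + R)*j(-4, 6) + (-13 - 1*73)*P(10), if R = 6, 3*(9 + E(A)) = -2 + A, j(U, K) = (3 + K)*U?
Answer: -704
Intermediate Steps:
j(U, K) = U*(3 + K)
E(A) = -29/3 + A/3 (E(A) = -9 + (-2 + A)/3 = -9 + (-⅔ + A/3) = -29/3 + A/3)
(E(-2) + R)*j(-4, 6) + (-13 - 1*73)*P(10) = ((-29/3 + (⅓)*(-2)) + 6)*(-4*(3 + 6)) + (-13 - 1*73)*10 = ((-29/3 - ⅔) + 6)*(-4*9) + (-13 - 73)*10 = (-31/3 + 6)*(-36) - 86*10 = -13/3*(-36) - 860 = 156 - 860 = -704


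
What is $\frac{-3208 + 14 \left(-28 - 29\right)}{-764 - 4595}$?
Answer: $\frac{4006}{5359} \approx 0.74753$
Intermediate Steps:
$\frac{-3208 + 14 \left(-28 - 29\right)}{-764 - 4595} = \frac{-3208 + 14 \left(-57\right)}{-5359} = \left(-3208 - 798\right) \left(- \frac{1}{5359}\right) = \left(-4006\right) \left(- \frac{1}{5359}\right) = \frac{4006}{5359}$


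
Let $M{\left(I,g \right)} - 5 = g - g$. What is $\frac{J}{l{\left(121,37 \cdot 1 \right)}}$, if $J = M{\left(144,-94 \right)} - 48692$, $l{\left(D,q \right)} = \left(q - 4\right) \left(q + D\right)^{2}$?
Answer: $- \frac{16229}{274604} \approx -0.0591$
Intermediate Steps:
$M{\left(I,g \right)} = 5$ ($M{\left(I,g \right)} = 5 + \left(g - g\right) = 5 + 0 = 5$)
$l{\left(D,q \right)} = \left(D + q\right)^{2} \left(-4 + q\right)$ ($l{\left(D,q \right)} = \left(-4 + q\right) \left(D + q\right)^{2} = \left(D + q\right)^{2} \left(-4 + q\right)$)
$J = -48687$ ($J = 5 - 48692 = -48687$)
$\frac{J}{l{\left(121,37 \cdot 1 \right)}} = - \frac{48687}{\left(121 + 37 \cdot 1\right)^{2} \left(-4 + 37 \cdot 1\right)} = - \frac{48687}{\left(121 + 37\right)^{2} \left(-4 + 37\right)} = - \frac{48687}{158^{2} \cdot 33} = - \frac{48687}{24964 \cdot 33} = - \frac{48687}{823812} = \left(-48687\right) \frac{1}{823812} = - \frac{16229}{274604}$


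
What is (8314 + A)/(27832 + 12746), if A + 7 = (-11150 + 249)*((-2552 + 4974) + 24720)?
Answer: -295866635/40578 ≈ -7291.3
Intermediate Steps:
A = -295874949 (A = -7 + (-11150 + 249)*((-2552 + 4974) + 24720) = -7 - 10901*(2422 + 24720) = -7 - 10901*27142 = -7 - 295874942 = -295874949)
(8314 + A)/(27832 + 12746) = (8314 - 295874949)/(27832 + 12746) = -295866635/40578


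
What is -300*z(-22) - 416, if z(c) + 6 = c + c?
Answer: 14584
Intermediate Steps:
z(c) = -6 + 2*c (z(c) = -6 + (c + c) = -6 + 2*c)
-300*z(-22) - 416 = -300*(-6 + 2*(-22)) - 416 = -300*(-6 - 44) - 416 = -300*(-50) - 416 = 15000 - 416 = 14584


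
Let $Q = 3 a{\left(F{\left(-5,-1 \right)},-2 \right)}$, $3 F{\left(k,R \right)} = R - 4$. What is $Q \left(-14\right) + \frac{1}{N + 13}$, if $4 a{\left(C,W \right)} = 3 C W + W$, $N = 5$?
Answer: $- \frac{1511}{18} \approx -83.944$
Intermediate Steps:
$F{\left(k,R \right)} = - \frac{4}{3} + \frac{R}{3}$ ($F{\left(k,R \right)} = \frac{R - 4}{3} = \frac{-4 + R}{3} = - \frac{4}{3} + \frac{R}{3}$)
$a{\left(C,W \right)} = \frac{W}{4} + \frac{3 C W}{4}$ ($a{\left(C,W \right)} = \frac{3 C W + W}{4} = \frac{W + 3 C W}{4} = \frac{W}{4} + \frac{3 C W}{4}$)
$Q = 6$ ($Q = 3 \cdot \frac{1}{4} \left(-2\right) \left(1 + 3 \left(- \frac{4}{3} + \frac{1}{3} \left(-1\right)\right)\right) = 3 \cdot \frac{1}{4} \left(-2\right) \left(1 + 3 \left(- \frac{4}{3} - \frac{1}{3}\right)\right) = 3 \cdot \frac{1}{4} \left(-2\right) \left(1 + 3 \left(- \frac{5}{3}\right)\right) = 3 \cdot \frac{1}{4} \left(-2\right) \left(1 - 5\right) = 3 \cdot \frac{1}{4} \left(-2\right) \left(-4\right) = 3 \cdot 2 = 6$)
$Q \left(-14\right) + \frac{1}{N + 13} = 6 \left(-14\right) + \frac{1}{5 + 13} = -84 + \frac{1}{18} = - \frac{1511}{18}$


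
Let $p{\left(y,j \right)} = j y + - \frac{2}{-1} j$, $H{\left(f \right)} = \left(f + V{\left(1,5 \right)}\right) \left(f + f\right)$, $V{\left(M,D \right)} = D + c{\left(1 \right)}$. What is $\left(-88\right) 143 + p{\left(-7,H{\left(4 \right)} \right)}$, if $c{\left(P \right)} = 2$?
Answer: $-13024$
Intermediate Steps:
$V{\left(M,D \right)} = 2 + D$ ($V{\left(M,D \right)} = D + 2 = 2 + D$)
$H{\left(f \right)} = 2 f \left(7 + f\right)$ ($H{\left(f \right)} = \left(f + \left(2 + 5\right)\right) \left(f + f\right) = \left(f + 7\right) 2 f = \left(7 + f\right) 2 f = 2 f \left(7 + f\right)$)
$p{\left(y,j \right)} = 2 j + j y$ ($p{\left(y,j \right)} = j y + \left(-2\right) \left(-1\right) j = j y + 2 j = 2 j + j y$)
$\left(-88\right) 143 + p{\left(-7,H{\left(4 \right)} \right)} = \left(-88\right) 143 + 2 \cdot 4 \left(7 + 4\right) \left(2 - 7\right) = -12584 + 2 \cdot 4 \cdot 11 \left(-5\right) = -12584 + 88 \left(-5\right) = -12584 - 440 = -13024$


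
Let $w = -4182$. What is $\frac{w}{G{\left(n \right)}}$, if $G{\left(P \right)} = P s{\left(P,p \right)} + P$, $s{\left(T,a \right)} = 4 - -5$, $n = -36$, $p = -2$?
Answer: $\frac{697}{60} \approx 11.617$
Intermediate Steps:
$s{\left(T,a \right)} = 9$ ($s{\left(T,a \right)} = 4 + 5 = 9$)
$G{\left(P \right)} = 10 P$ ($G{\left(P \right)} = P 9 + P = 9 P + P = 10 P$)
$\frac{w}{G{\left(n \right)}} = - \frac{4182}{10 \left(-36\right)} = - \frac{4182}{-360} = \left(-4182\right) \left(- \frac{1}{360}\right) = \frac{697}{60}$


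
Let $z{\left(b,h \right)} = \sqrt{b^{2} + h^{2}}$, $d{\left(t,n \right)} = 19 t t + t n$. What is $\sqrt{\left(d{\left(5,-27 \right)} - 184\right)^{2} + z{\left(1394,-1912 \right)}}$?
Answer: $\sqrt{24336 + 2 \sqrt{1399745}} \approx 163.41$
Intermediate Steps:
$d{\left(t,n \right)} = 19 t^{2} + n t$
$\sqrt{\left(d{\left(5,-27 \right)} - 184\right)^{2} + z{\left(1394,-1912 \right)}} = \sqrt{\left(5 \left(-27 + 19 \cdot 5\right) - 184\right)^{2} + \sqrt{1394^{2} + \left(-1912\right)^{2}}} = \sqrt{\left(5 \left(-27 + 95\right) - 184\right)^{2} + \sqrt{1943236 + 3655744}} = \sqrt{\left(5 \cdot 68 - 184\right)^{2} + \sqrt{5598980}} = \sqrt{\left(340 - 184\right)^{2} + 2 \sqrt{1399745}} = \sqrt{156^{2} + 2 \sqrt{1399745}} = \sqrt{24336 + 2 \sqrt{1399745}}$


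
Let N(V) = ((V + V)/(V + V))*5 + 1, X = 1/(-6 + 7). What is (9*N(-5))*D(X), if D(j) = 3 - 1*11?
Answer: -432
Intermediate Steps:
X = 1 (X = 1/1 = 1)
N(V) = 6 (N(V) = ((2*V)/((2*V)))*5 + 1 = ((2*V)*(1/(2*V)))*5 + 1 = 1*5 + 1 = 5 + 1 = 6)
D(j) = -8 (D(j) = 3 - 11 = -8)
(9*N(-5))*D(X) = (9*6)*(-8) = 54*(-8) = -432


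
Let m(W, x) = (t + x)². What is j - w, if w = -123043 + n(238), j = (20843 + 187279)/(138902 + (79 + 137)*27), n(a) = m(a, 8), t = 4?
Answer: 8893935994/72367 ≈ 1.2290e+5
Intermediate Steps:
m(W, x) = (4 + x)²
n(a) = 144 (n(a) = (4 + 8)² = 12² = 144)
j = 104061/72367 (j = 208122/(138902 + 216*27) = 208122/(138902 + 5832) = 208122/144734 = 208122*(1/144734) = 104061/72367 ≈ 1.4380)
w = -122899 (w = -123043 + 144 = -122899)
j - w = 104061/72367 - 1*(-122899) = 104061/72367 + 122899 = 8893935994/72367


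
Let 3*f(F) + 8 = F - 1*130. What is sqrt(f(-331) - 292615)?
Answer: I*sqrt(2634942)/3 ≈ 541.08*I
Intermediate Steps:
f(F) = -46 + F/3 (f(F) = -8/3 + (F - 1*130)/3 = -8/3 + (F - 130)/3 = -8/3 + (-130 + F)/3 = -8/3 + (-130/3 + F/3) = -46 + F/3)
sqrt(f(-331) - 292615) = sqrt((-46 + (1/3)*(-331)) - 292615) = sqrt((-46 - 331/3) - 292615) = sqrt(-469/3 - 292615) = sqrt(-878314/3) = I*sqrt(2634942)/3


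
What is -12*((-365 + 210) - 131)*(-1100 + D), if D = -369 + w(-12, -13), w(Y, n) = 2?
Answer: -5034744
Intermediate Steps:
D = -367 (D = -369 + 2 = -367)
-12*((-365 + 210) - 131)*(-1100 + D) = -12*((-365 + 210) - 131)*(-1100 - 367) = -12*(-155 - 131)*(-1467) = -(-3432)*(-1467) = -12*419562 = -5034744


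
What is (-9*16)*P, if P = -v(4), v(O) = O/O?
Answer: 144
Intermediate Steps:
v(O) = 1
P = -1 (P = -1*1 = -1)
(-9*16)*P = -9*16*(-1) = -144*(-1) = 144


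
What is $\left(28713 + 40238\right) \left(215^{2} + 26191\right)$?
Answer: $4993155616$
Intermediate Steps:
$\left(28713 + 40238\right) \left(215^{2} + 26191\right) = 68951 \left(46225 + 26191\right) = 68951 \cdot 72416 = 4993155616$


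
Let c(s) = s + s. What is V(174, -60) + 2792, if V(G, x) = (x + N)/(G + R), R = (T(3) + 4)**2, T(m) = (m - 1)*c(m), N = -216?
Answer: 600142/215 ≈ 2791.4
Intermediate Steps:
c(s) = 2*s
T(m) = 2*m*(-1 + m) (T(m) = (m - 1)*(2*m) = (-1 + m)*(2*m) = 2*m*(-1 + m))
R = 256 (R = (2*3*(-1 + 3) + 4)**2 = (2*3*2 + 4)**2 = (12 + 4)**2 = 16**2 = 256)
V(G, x) = (-216 + x)/(256 + G) (V(G, x) = (x - 216)/(G + 256) = (-216 + x)/(256 + G))
V(174, -60) + 2792 = (-216 - 60)/(256 + 174) + 2792 = -276/430 + 2792 = (1/430)*(-276) + 2792 = -138/215 + 2792 = 600142/215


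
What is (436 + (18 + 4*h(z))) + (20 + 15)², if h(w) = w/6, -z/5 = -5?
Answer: 5087/3 ≈ 1695.7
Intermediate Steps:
z = 25 (z = -5*(-5) = 25)
h(w) = w/6 (h(w) = w*(⅙) = w/6)
(436 + (18 + 4*h(z))) + (20 + 15)² = (436 + (18 + 4*((⅙)*25))) + (20 + 15)² = (436 + (18 + 4*(25/6))) + 35² = (436 + (18 + 50/3)) + 1225 = (436 + 104/3) + 1225 = 1412/3 + 1225 = 5087/3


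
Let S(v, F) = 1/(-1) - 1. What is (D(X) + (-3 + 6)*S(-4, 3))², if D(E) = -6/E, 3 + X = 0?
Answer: 16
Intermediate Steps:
X = -3 (X = -3 + 0 = -3)
S(v, F) = -2 (S(v, F) = -1 - 1 = -2)
(D(X) + (-3 + 6)*S(-4, 3))² = (-6/(-3) + (-3 + 6)*(-2))² = (-6*(-⅓) + 3*(-2))² = (2 - 6)² = (-4)² = 16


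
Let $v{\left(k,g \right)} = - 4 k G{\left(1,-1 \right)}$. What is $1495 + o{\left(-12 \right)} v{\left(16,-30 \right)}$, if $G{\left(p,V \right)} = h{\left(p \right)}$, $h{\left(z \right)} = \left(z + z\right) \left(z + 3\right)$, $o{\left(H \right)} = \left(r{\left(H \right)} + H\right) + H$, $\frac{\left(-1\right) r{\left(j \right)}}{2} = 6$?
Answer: $19927$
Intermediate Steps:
$r{\left(j \right)} = -12$ ($r{\left(j \right)} = \left(-2\right) 6 = -12$)
$o{\left(H \right)} = -12 + 2 H$ ($o{\left(H \right)} = \left(-12 + H\right) + H = -12 + 2 H$)
$h{\left(z \right)} = 2 z \left(3 + z\right)$
$G{\left(p,V \right)} = 2 p \left(3 + p\right)$
$v{\left(k,g \right)} = - 32 k$ ($v{\left(k,g \right)} = - 4 k 2 \cdot 1 \left(3 + 1\right) = - 4 k 2 \cdot 1 \cdot 4 = - 4 k 8 = - 32 k$)
$1495 + o{\left(-12 \right)} v{\left(16,-30 \right)} = 1495 + \left(-12 + 2 \left(-12\right)\right) \left(\left(-32\right) 16\right) = 1495 + \left(-12 - 24\right) \left(-512\right) = 1495 - -18432 = 1495 + 18432 = 19927$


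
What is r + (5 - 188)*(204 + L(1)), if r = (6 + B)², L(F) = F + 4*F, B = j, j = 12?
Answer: -37923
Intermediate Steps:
B = 12
L(F) = 5*F
r = 324 (r = (6 + 12)² = 18² = 324)
r + (5 - 188)*(204 + L(1)) = 324 + (5 - 188)*(204 + 5*1) = 324 - 183*(204 + 5) = 324 - 183*209 = 324 - 38247 = -37923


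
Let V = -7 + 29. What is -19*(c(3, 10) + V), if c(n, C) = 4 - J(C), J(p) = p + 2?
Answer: -266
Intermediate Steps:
J(p) = 2 + p
c(n, C) = 2 - C (c(n, C) = 4 - (2 + C) = 4 + (-2 - C) = 2 - C)
V = 22
-19*(c(3, 10) + V) = -19*((2 - 1*10) + 22) = -19*((2 - 10) + 22) = -19*(-8 + 22) = -19*14 = -266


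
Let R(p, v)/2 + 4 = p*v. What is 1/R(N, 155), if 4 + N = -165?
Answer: -1/52398 ≈ -1.9085e-5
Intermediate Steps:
N = -169 (N = -4 - 165 = -169)
R(p, v) = -8 + 2*p*v (R(p, v) = -8 + 2*(p*v) = -8 + 2*p*v)
1/R(N, 155) = 1/(-8 + 2*(-169)*155) = 1/(-8 - 52390) = 1/(-52398) = -1/52398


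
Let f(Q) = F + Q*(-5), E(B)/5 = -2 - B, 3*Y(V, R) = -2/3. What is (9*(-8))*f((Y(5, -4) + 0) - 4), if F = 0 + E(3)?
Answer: 280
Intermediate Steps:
Y(V, R) = -2/9 (Y(V, R) = (-2/3)/3 = (-2*⅓)/3 = (⅓)*(-⅔) = -2/9)
E(B) = -10 - 5*B (E(B) = 5*(-2 - B) = -10 - 5*B)
F = -25 (F = 0 + (-10 - 5*3) = 0 + (-10 - 15) = 0 - 25 = -25)
f(Q) = -25 - 5*Q (f(Q) = -25 + Q*(-5) = -25 - 5*Q)
(9*(-8))*f((Y(5, -4) + 0) - 4) = (9*(-8))*(-25 - 5*((-2/9 + 0) - 4)) = -72*(-25 - 5*(-2/9 - 4)) = -72*(-25 - 5*(-38/9)) = -72*(-25 + 190/9) = -72*(-35/9) = 280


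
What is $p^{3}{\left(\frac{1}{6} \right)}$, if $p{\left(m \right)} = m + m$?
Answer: $\frac{1}{27} \approx 0.037037$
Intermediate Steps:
$p{\left(m \right)} = 2 m$
$p^{3}{\left(\frac{1}{6} \right)} = \left(\frac{2}{6}\right)^{3} = \left(2 \cdot \frac{1}{6}\right)^{3} = \left(\frac{1}{3}\right)^{3} = \frac{1}{27}$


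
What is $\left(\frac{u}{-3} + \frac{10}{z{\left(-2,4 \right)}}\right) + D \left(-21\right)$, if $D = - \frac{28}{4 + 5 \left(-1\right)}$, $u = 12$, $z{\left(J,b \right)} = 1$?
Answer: $-582$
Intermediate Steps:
$D = 28$ ($D = - \frac{28}{4 - 5} = - \frac{28}{-1} = \left(-28\right) \left(-1\right) = 28$)
$\left(\frac{u}{-3} + \frac{10}{z{\left(-2,4 \right)}}\right) + D \left(-21\right) = \left(\frac{12}{-3} + \frac{10}{1}\right) + 28 \left(-21\right) = \left(12 \left(- \frac{1}{3}\right) + 10 \cdot 1\right) - 588 = \left(-4 + 10\right) - 588 = 6 - 588 = -582$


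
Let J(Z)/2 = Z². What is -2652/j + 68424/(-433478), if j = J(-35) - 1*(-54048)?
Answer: -96450054/470973847 ≈ -0.20479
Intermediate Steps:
J(Z) = 2*Z²
j = 56498 (j = 2*(-35)² - 1*(-54048) = 2*1225 + 54048 = 2450 + 54048 = 56498)
-2652/j + 68424/(-433478) = -2652/56498 + 68424/(-433478) = -2652*1/56498 + 68424*(-1/433478) = -102/2173 - 34212/216739 = -96450054/470973847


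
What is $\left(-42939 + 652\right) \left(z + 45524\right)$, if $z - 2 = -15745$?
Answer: $-1259349147$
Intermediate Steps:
$z = -15743$ ($z = 2 - 15745 = -15743$)
$\left(-42939 + 652\right) \left(z + 45524\right) = \left(-42939 + 652\right) \left(-15743 + 45524\right) = \left(-42287\right) 29781 = -1259349147$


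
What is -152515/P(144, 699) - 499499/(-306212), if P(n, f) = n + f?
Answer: -46280845523/258136716 ≈ -179.29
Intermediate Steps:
P(n, f) = f + n
-152515/P(144, 699) - 499499/(-306212) = -152515/(699 + 144) - 499499/(-306212) = -152515/843 - 499499*(-1/306212) = -152515*1/843 + 499499/306212 = -152515/843 + 499499/306212 = -46280845523/258136716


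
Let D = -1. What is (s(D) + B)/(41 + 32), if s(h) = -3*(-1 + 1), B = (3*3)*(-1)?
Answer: -9/73 ≈ -0.12329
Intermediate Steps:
B = -9 (B = 9*(-1) = -9)
s(h) = 0 (s(h) = -3*0 = 0)
(s(D) + B)/(41 + 32) = (0 - 9)/(41 + 32) = -9/73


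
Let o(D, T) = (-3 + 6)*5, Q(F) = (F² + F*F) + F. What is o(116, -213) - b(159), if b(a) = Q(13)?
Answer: -336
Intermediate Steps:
Q(F) = F + 2*F² (Q(F) = (F² + F²) + F = 2*F² + F = F + 2*F²)
b(a) = 351 (b(a) = 13*(1 + 2*13) = 13*(1 + 26) = 13*27 = 351)
o(D, T) = 15 (o(D, T) = 3*5 = 15)
o(116, -213) - b(159) = 15 - 1*351 = 15 - 351 = -336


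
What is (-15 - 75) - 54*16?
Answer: -954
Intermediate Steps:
(-15 - 75) - 54*16 = -90 - 864 = -954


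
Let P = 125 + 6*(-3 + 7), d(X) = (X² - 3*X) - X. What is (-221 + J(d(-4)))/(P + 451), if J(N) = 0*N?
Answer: -221/600 ≈ -0.36833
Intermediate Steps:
d(X) = X² - 4*X
P = 149 (P = 125 + 6*4 = 125 + 24 = 149)
J(N) = 0
(-221 + J(d(-4)))/(P + 451) = (-221 + 0)/(149 + 451) = -221/600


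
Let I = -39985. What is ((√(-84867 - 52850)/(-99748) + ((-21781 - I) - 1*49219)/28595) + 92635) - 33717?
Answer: 336945839/5719 - I*√137717/99748 ≈ 58917.0 - 0.0037204*I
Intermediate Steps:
((√(-84867 - 52850)/(-99748) + ((-21781 - I) - 1*49219)/28595) + 92635) - 33717 = ((√(-84867 - 52850)/(-99748) + ((-21781 - 1*(-39985)) - 1*49219)/28595) + 92635) - 33717 = ((√(-137717)*(-1/99748) + ((-21781 + 39985) - 49219)*(1/28595)) + 92635) - 33717 = (((I*√137717)*(-1/99748) + (18204 - 49219)*(1/28595)) + 92635) - 33717 = ((-I*√137717/99748 - 31015*1/28595) + 92635) - 33717 = ((-I*√137717/99748 - 6203/5719) + 92635) - 33717 = ((-6203/5719 - I*√137717/99748) + 92635) - 33717 = (529773362/5719 - I*√137717/99748) - 33717 = 336945839/5719 - I*√137717/99748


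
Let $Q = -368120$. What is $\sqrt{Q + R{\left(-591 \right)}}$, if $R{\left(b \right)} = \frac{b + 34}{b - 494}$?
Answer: $\frac{i \sqrt{433359462655}}{1085} \approx 606.73 i$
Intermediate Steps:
$R{\left(b \right)} = \frac{34 + b}{-494 + b}$
$\sqrt{Q + R{\left(-591 \right)}} = \sqrt{-368120 + \frac{34 - 591}{-494 - 591}} = \sqrt{-368120 + \frac{1}{-1085} \left(-557\right)} = \sqrt{-368120 - - \frac{557}{1085}} = \sqrt{-368120 + \frac{557}{1085}} = \sqrt{- \frac{399409643}{1085}} = \frac{i \sqrt{433359462655}}{1085}$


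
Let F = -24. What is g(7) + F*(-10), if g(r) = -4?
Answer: 236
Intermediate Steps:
g(7) + F*(-10) = -4 - 24*(-10) = -4 + 240 = 236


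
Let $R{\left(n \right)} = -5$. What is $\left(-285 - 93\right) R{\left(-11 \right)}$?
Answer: $1890$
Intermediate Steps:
$\left(-285 - 93\right) R{\left(-11 \right)} = \left(-285 - 93\right) \left(-5\right) = \left(-378\right) \left(-5\right) = 1890$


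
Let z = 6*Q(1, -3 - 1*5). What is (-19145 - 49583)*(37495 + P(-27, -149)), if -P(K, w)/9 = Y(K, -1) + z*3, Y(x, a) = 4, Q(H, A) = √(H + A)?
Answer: -2574482152 + 11133936*I*√7 ≈ -2.5745e+9 + 2.9458e+7*I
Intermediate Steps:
Q(H, A) = √(A + H)
z = 6*I*√7 (z = 6*√((-3 - 1*5) + 1) = 6*√((-3 - 5) + 1) = 6*√(-8 + 1) = 6*√(-7) = 6*(I*√7) = 6*I*√7 ≈ 15.875*I)
P(K, w) = -36 - 162*I*√7 (P(K, w) = -9*(4 + (6*I*√7)*3) = -9*(4 + 18*I*√7) = -36 - 162*I*√7)
(-19145 - 49583)*(37495 + P(-27, -149)) = (-19145 - 49583)*(37495 + (-36 - 162*I*√7)) = -68728*(37459 - 162*I*√7) = -2574482152 + 11133936*I*√7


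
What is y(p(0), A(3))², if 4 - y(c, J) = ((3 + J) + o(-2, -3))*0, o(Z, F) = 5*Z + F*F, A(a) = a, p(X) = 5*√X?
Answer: 16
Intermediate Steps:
o(Z, F) = F² + 5*Z (o(Z, F) = 5*Z + F² = F² + 5*Z)
y(c, J) = 4 (y(c, J) = 4 - ((3 + J) + ((-3)² + 5*(-2)))*0 = 4 - ((3 + J) + (9 - 10))*0 = 4 - ((3 + J) - 1)*0 = 4 - (2 + J)*0 = 4 - 1*0 = 4 + 0 = 4)
y(p(0), A(3))² = 4² = 16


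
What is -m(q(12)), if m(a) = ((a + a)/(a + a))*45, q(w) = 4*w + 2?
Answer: -45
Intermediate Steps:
q(w) = 2 + 4*w
m(a) = 45 (m(a) = ((2*a)/((2*a)))*45 = ((2*a)*(1/(2*a)))*45 = 1*45 = 45)
-m(q(12)) = -1*45 = -45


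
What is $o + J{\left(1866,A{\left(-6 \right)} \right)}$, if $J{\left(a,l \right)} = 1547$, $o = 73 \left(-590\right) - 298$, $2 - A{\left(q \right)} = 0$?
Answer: $-41821$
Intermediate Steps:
$A{\left(q \right)} = 2$ ($A{\left(q \right)} = 2 - 0 = 2 + 0 = 2$)
$o = -43368$ ($o = -43070 - 298 = -43368$)
$o + J{\left(1866,A{\left(-6 \right)} \right)} = -43368 + 1547 = -41821$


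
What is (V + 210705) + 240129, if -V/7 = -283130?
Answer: 2432744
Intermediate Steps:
V = 1981910 (V = -7*(-283130) = 1981910)
(V + 210705) + 240129 = (1981910 + 210705) + 240129 = 2192615 + 240129 = 2432744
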